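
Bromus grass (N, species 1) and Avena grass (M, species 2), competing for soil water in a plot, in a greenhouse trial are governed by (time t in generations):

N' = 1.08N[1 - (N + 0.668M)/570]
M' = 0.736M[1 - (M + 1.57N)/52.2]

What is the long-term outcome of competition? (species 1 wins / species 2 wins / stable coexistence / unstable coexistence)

species 1 excludes species 2

Compare the nullcline intercepts: K1/α12 = 570/0.668 = 853 > K2 = 52.2; K2/α21 = 52.2/1.57 = 33.2 < K1 = 570.
Since the inequalities point opposite ways, species 1 can invade but species 2 cannot.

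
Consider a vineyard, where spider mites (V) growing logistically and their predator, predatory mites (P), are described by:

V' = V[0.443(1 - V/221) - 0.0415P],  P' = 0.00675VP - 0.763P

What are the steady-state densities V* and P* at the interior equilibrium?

From dP/dt = 0 with P > 0: 0.00675V* = 0.763, so V* = 113.
Substitute into dV/dt = 0: 0.443(1 - 113/221) = 0.0415P*.
The bracket is 0.489, giving P* = 0.216/0.0415 = 5.21.

V* ≈ 113, P* ≈ 5.21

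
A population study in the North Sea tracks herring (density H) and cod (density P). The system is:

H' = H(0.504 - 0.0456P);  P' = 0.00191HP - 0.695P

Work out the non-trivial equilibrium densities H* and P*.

H* ≈ 364, P* ≈ 11.1

Set dP/dt = 0 with P > 0: 0.00191H - 0.695 = 0, so H* = 0.695/0.00191 = 364.
Set dH/dt = 0 with H > 0: 0.504 - 0.0456P = 0, so P* = 0.504/0.0456 = 11.1.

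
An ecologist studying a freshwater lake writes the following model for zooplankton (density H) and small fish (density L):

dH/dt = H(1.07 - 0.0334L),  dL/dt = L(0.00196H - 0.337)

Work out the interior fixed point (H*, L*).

H* ≈ 172, L* ≈ 32

Set dL/dt = 0 with L > 0: 0.00196H - 0.337 = 0, so H* = 0.337/0.00196 = 172.
Set dH/dt = 0 with H > 0: 1.07 - 0.0334L = 0, so L* = 1.07/0.0334 = 32.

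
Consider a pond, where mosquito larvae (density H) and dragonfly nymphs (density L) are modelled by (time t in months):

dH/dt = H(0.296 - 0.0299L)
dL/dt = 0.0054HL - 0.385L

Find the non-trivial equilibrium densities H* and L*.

H* ≈ 71.3, L* ≈ 9.9

Set dL/dt = 0 with L > 0: 0.0054H - 0.385 = 0, so H* = 0.385/0.0054 = 71.3.
Set dH/dt = 0 with H > 0: 0.296 - 0.0299L = 0, so L* = 0.296/0.0299 = 9.9.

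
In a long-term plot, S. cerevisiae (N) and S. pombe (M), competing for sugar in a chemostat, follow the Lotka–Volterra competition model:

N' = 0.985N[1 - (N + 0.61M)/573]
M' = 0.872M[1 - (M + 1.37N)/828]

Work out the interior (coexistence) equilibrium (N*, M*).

N* ≈ 413, M* ≈ 262

Setting both brackets to zero gives the nullclines N + 0.61M = 573 and 1.37N + M = 828.
Substituting M = 828 - 1.37N into the first: N(1 - 0.61·1.37) = 573 - 0.61·828.
So N* = 67.9/0.164 = 413, and then M* = 828 - 1.37·413 = 262.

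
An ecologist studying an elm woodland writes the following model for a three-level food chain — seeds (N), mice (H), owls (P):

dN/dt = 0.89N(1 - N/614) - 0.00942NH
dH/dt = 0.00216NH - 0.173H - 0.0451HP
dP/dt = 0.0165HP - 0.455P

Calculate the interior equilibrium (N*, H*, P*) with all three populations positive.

N* ≈ 435, H* ≈ 27.6, P* ≈ 17

From dP/dt = 0: 0.0165H* = 0.455, so H* = 27.6.
From dN/dt = 0: 0.89(1 - N*/614) = 0.00942·27.6, giving N* = 614·(1 - 0.292) = 435.
From dH/dt = 0: 0.00216·435 - 0.173 = 0.0451P*, so P* = 0.766/0.0451 = 17.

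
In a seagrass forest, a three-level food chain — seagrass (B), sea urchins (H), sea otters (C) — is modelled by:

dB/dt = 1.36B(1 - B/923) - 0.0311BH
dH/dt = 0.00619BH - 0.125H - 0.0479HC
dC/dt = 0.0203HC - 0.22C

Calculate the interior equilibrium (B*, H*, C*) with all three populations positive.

From dC/dt = 0: 0.0203H* = 0.22, so H* = 10.8.
From dB/dt = 0: 1.36(1 - B*/923) = 0.0311·10.8, giving B* = 923·(1 - 0.248) = 694.
From dH/dt = 0: 0.00619·694 - 0.125 = 0.0479C*, so C* = 4.17/0.0479 = 87.1.

B* ≈ 694, H* ≈ 10.8, C* ≈ 87.1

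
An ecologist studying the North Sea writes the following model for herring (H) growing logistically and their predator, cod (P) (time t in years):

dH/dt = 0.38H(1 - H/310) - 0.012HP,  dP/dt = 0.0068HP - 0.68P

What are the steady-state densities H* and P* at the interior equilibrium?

From dP/dt = 0 with P > 0: 0.0068H* = 0.68, so H* = 100.
Substitute into dH/dt = 0: 0.38(1 - 100/310) = 0.012P*.
The bracket is 0.677, giving P* = 0.257/0.012 = 21.5.

H* ≈ 100, P* ≈ 21.5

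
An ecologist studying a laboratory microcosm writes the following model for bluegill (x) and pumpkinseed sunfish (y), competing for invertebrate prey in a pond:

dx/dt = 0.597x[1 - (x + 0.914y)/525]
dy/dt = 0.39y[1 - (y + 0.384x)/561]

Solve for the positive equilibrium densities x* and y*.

Setting both brackets to zero gives the nullclines x + 0.914y = 525 and 0.384x + y = 561.
Substituting y = 561 - 0.384x into the first: x(1 - 0.914·0.384) = 525 - 0.914·561.
So x* = 12.2/0.649 = 18.9, and then y* = 561 - 0.384·18.9 = 554.

x* ≈ 18.9, y* ≈ 554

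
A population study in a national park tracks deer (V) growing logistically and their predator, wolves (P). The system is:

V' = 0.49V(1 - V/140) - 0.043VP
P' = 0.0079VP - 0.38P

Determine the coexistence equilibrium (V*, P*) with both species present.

From dP/dt = 0 with P > 0: 0.0079V* = 0.38, so V* = 48.1.
Substitute into dV/dt = 0: 0.49(1 - 48.1/140) = 0.043P*.
The bracket is 0.656, giving P* = 0.322/0.043 = 7.48.

V* ≈ 48.1, P* ≈ 7.48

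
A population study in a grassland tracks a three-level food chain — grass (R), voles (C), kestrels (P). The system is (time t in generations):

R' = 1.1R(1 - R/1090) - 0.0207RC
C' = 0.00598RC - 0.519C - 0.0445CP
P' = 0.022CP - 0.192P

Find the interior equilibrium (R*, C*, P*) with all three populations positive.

R* ≈ 911, C* ≈ 8.73, P* ≈ 111

From dP/dt = 0: 0.022C* = 0.192, so C* = 8.73.
From dR/dt = 0: 1.1(1 - R*/1090) = 0.0207·8.73, giving R* = 1090·(1 - 0.164) = 911.
From dC/dt = 0: 0.00598·911 - 0.519 = 0.0445P*, so P* = 4.93/0.0445 = 111.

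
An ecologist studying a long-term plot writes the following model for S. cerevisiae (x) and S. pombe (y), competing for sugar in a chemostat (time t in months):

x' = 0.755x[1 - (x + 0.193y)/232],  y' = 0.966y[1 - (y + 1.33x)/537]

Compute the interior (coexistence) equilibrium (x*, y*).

Setting both brackets to zero gives the nullclines x + 0.193y = 232 and 1.33x + y = 537.
Substituting y = 537 - 1.33x into the first: x(1 - 0.193·1.33) = 232 - 0.193·537.
So x* = 128/0.743 = 173, and then y* = 537 - 1.33·173 = 307.

x* ≈ 173, y* ≈ 307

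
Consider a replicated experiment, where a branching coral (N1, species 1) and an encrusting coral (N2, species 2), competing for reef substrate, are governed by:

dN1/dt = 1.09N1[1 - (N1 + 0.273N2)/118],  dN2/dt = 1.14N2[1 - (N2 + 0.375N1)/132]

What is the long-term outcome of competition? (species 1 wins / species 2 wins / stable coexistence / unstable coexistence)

Compare the nullcline intercepts: K1/α12 = 118/0.273 = 432 > K2 = 132; K2/α21 = 132/0.375 = 352 > K1 = 118.
Since both inequalities hold, each species can invade when rare, so the interior equilibrium is stable.

stable coexistence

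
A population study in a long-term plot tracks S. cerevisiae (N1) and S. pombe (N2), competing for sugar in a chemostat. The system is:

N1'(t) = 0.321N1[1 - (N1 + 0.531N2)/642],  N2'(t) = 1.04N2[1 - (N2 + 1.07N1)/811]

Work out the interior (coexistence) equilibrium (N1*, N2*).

Setting both brackets to zero gives the nullclines N1 + 0.531N2 = 642 and 1.07N1 + N2 = 811.
Substituting N2 = 811 - 1.07N1 into the first: N1(1 - 0.531·1.07) = 642 - 0.531·811.
So N1* = 211/0.432 = 489, and then N2* = 811 - 1.07·489 = 287.

N1* ≈ 489, N2* ≈ 287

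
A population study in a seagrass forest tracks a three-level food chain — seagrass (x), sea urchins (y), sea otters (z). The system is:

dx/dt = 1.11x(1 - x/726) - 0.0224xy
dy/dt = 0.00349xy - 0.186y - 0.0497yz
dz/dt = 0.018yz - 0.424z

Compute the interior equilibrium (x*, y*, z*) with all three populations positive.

From dz/dt = 0: 0.018y* = 0.424, so y* = 23.6.
From dx/dt = 0: 1.11(1 - x*/726) = 0.0224·23.6, giving x* = 726·(1 - 0.475) = 381.
From dy/dt = 0: 0.00349·381 - 0.186 = 0.0497z*, so z* = 1.14/0.0497 = 23.

x* ≈ 381, y* ≈ 23.6, z* ≈ 23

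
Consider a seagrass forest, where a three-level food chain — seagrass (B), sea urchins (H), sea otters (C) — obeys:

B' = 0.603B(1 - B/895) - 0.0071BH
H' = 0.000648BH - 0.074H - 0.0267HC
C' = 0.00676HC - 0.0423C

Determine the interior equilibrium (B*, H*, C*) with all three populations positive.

From dC/dt = 0: 0.00676H* = 0.0423, so H* = 6.26.
From dB/dt = 0: 0.603(1 - B*/895) = 0.0071·6.26, giving B* = 895·(1 - 0.0737) = 829.
From dH/dt = 0: 0.000648·829 - 0.074 = 0.0267C*, so C* = 0.463/0.0267 = 17.3.

B* ≈ 829, H* ≈ 6.26, C* ≈ 17.3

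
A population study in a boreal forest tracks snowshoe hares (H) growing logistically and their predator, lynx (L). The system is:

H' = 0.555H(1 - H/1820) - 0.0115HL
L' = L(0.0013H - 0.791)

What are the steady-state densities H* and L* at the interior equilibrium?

H* ≈ 608, L* ≈ 32.1

From dL/dt = 0 with L > 0: 0.0013H* = 0.791, so H* = 608.
Substitute into dH/dt = 0: 0.555(1 - 608/1820) = 0.0115L*.
The bracket is 0.666, giving L* = 0.369/0.0115 = 32.1.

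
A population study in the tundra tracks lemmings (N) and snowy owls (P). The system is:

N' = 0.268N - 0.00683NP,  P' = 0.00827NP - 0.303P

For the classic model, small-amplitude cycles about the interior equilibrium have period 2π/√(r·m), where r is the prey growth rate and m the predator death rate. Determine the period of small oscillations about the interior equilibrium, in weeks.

T ≈ 22 weeks

Here r = 0.268 and m = 0.303, so r·m = 0.0812.
ω = √0.0812 = 0.285 per week, hence T = 2π/ω ≈ 22 weeks.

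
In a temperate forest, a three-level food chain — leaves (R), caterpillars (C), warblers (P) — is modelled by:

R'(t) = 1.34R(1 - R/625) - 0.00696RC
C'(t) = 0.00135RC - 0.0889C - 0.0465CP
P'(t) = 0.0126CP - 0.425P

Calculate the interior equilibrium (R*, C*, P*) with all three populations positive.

R* ≈ 516, C* ≈ 33.7, P* ≈ 13.1

From dP/dt = 0: 0.0126C* = 0.425, so C* = 33.7.
From dR/dt = 0: 1.34(1 - R*/625) = 0.00696·33.7, giving R* = 625·(1 - 0.175) = 516.
From dC/dt = 0: 0.00135·516 - 0.0889 = 0.0465P*, so P* = 0.607/0.0465 = 13.1.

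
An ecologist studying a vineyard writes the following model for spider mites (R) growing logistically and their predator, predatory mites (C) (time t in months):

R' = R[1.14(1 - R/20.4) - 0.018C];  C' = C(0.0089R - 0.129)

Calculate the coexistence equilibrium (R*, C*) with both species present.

From dC/dt = 0 with C > 0: 0.0089R* = 0.129, so R* = 14.5.
Substitute into dR/dt = 0: 1.14(1 - 14.5/20.4) = 0.018C*.
The bracket is 0.289, giving C* = 0.33/0.018 = 18.3.

R* ≈ 14.5, C* ≈ 18.3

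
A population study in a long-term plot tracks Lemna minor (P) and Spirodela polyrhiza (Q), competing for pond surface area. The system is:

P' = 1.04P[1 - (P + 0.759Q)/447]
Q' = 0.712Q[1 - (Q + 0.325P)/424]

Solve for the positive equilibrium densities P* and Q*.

P* ≈ 166, Q* ≈ 370

Setting both brackets to zero gives the nullclines P + 0.759Q = 447 and 0.325P + Q = 424.
Substituting Q = 424 - 0.325P into the first: P(1 - 0.759·0.325) = 447 - 0.759·424.
So P* = 125/0.753 = 166, and then Q* = 424 - 0.325·166 = 370.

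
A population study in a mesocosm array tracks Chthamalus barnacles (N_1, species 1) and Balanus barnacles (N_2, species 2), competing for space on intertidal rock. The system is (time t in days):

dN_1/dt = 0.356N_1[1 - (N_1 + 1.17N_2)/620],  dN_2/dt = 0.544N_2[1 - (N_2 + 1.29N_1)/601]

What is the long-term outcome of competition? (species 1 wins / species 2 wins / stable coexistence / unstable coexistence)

unstable coexistence (outcome depends on initial conditions)

Compare the nullcline intercepts: K1/α12 = 620/1.17 = 530 < K2 = 601; K2/α21 = 601/1.29 = 466 < K1 = 620.
Since both are reversed, neither can invade when rare; the interior point is a saddle.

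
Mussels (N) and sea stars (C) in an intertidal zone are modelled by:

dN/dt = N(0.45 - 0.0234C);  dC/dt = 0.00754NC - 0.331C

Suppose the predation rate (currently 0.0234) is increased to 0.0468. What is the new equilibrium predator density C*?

At the interior fixed point, setting dN/dt = 0 with N > 0 fixes C* = (prey growth rate)/(NC coefficient) — independent of the other coefficients.
With the change, C* = 0.45/0.0468 = 9.62; it falls from 19.2.

C* ≈ 9.62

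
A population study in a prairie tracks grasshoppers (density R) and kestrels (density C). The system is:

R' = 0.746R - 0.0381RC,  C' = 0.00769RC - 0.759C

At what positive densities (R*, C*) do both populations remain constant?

R* ≈ 98.7, C* ≈ 19.6

Set dC/dt = 0 with C > 0: 0.00769R - 0.759 = 0, so R* = 0.759/0.00769 = 98.7.
Set dR/dt = 0 with R > 0: 0.746 - 0.0381C = 0, so C* = 0.746/0.0381 = 19.6.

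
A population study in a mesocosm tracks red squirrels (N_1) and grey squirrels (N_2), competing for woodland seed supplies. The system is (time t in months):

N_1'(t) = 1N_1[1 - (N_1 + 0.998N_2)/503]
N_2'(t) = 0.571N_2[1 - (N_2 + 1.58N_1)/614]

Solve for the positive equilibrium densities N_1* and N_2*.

Setting both brackets to zero gives the nullclines N_1 + 0.998N_2 = 503 and 1.58N_1 + N_2 = 614.
Substituting N_2 = 614 - 1.58N_1 into the first: N_1(1 - 0.998·1.58) = 503 - 0.998·614.
So N_1* = -110/-0.577 = 190, and then N_2* = 614 - 1.58·190 = 313.

N_1* ≈ 190, N_2* ≈ 313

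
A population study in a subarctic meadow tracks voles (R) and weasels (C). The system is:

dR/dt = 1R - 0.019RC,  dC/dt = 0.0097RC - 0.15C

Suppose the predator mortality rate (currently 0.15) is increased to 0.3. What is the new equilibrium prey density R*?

At the interior fixed point, setting dC/dt = 0 with C > 0 fixes R* = (predator death rate)/(RC coefficient) — independent of the other coefficients.
With the change, R* = 0.3/0.0097 = 30.9; it rises from 15.5.

R* ≈ 30.9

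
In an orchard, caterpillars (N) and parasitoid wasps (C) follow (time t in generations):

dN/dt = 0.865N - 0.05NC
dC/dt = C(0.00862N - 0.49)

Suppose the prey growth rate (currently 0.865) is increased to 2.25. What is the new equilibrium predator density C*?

At the interior fixed point, setting dN/dt = 0 with N > 0 fixes C* = (prey growth rate)/(NC coefficient) — independent of the other coefficients.
With the change, C* = 2.25/0.05 = 45; it rises from 17.3.

C* ≈ 45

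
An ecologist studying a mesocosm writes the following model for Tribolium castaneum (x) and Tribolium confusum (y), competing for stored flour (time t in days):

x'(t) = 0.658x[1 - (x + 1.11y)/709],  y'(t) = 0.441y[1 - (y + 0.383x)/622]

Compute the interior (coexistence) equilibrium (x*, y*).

x* ≈ 32.3, y* ≈ 610

Setting both brackets to zero gives the nullclines x + 1.11y = 709 and 0.383x + y = 622.
Substituting y = 622 - 0.383x into the first: x(1 - 1.11·0.383) = 709 - 1.11·622.
So x* = 18.6/0.575 = 32.3, and then y* = 622 - 0.383·32.3 = 610.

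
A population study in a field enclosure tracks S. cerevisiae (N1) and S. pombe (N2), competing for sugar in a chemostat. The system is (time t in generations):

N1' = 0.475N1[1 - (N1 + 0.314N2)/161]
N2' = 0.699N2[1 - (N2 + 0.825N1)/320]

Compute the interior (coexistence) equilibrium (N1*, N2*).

N1* ≈ 81.7, N2* ≈ 253

Setting both brackets to zero gives the nullclines N1 + 0.314N2 = 161 and 0.825N1 + N2 = 320.
Substituting N2 = 320 - 0.825N1 into the first: N1(1 - 0.314·0.825) = 161 - 0.314·320.
So N1* = 60.5/0.741 = 81.7, and then N2* = 320 - 0.825·81.7 = 253.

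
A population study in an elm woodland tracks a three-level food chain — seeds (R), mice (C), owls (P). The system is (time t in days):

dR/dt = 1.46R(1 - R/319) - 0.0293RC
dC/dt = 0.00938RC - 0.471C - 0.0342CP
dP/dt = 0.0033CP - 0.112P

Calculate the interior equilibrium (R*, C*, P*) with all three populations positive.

From dP/dt = 0: 0.0033C* = 0.112, so C* = 33.9.
From dR/dt = 0: 1.46(1 - R*/319) = 0.0293·33.9, giving R* = 319·(1 - 0.681) = 102.
From dC/dt = 0: 0.00938·102 - 0.471 = 0.0342P*, so P* = 0.483/0.0342 = 14.1.

R* ≈ 102, C* ≈ 33.9, P* ≈ 14.1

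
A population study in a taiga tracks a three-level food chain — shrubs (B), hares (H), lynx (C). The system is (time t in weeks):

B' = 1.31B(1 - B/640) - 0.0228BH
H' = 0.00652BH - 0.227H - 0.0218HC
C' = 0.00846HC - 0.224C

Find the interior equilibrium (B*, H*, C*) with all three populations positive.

From dC/dt = 0: 0.00846H* = 0.224, so H* = 26.5.
From dB/dt = 0: 1.31(1 - B*/640) = 0.0228·26.5, giving B* = 640·(1 - 0.461) = 345.
From dH/dt = 0: 0.00652·345 - 0.227 = 0.0218C*, so C* = 2.02/0.0218 = 92.8.

B* ≈ 345, H* ≈ 26.5, C* ≈ 92.8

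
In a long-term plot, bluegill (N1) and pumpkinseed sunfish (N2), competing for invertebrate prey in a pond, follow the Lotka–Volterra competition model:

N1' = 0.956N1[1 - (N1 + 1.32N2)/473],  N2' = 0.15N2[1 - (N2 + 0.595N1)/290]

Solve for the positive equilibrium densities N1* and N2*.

Setting both brackets to zero gives the nullclines N1 + 1.32N2 = 473 and 0.595N1 + N2 = 290.
Substituting N2 = 290 - 0.595N1 into the first: N1(1 - 1.32·0.595) = 473 - 1.32·290.
So N1* = 90.2/0.215 = 420, and then N2* = 290 - 0.595·420 = 39.9.

N1* ≈ 420, N2* ≈ 39.9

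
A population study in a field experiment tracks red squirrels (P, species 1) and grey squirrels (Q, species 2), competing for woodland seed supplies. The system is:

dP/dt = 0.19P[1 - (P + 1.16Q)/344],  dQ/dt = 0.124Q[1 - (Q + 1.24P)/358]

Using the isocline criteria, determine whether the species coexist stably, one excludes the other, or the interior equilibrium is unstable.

unstable coexistence (outcome depends on initial conditions)

Compare the nullcline intercepts: K1/α12 = 344/1.16 = 297 < K2 = 358; K2/α21 = 358/1.24 = 289 < K1 = 344.
Since both are reversed, neither can invade when rare; the interior point is a saddle.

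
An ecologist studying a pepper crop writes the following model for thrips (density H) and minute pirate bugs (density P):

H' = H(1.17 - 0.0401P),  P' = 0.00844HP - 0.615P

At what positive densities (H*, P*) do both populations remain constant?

H* ≈ 72.9, P* ≈ 29.2

Set dP/dt = 0 with P > 0: 0.00844H - 0.615 = 0, so H* = 0.615/0.00844 = 72.9.
Set dH/dt = 0 with H > 0: 1.17 - 0.0401P = 0, so P* = 1.17/0.0401 = 29.2.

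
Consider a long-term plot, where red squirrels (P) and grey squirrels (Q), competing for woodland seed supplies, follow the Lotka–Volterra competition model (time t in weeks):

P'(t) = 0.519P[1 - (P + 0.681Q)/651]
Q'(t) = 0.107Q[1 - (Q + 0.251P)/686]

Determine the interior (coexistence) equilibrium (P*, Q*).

P* ≈ 222, Q* ≈ 630

Setting both brackets to zero gives the nullclines P + 0.681Q = 651 and 0.251P + Q = 686.
Substituting Q = 686 - 0.251P into the first: P(1 - 0.681·0.251) = 651 - 0.681·686.
So P* = 184/0.829 = 222, and then Q* = 686 - 0.251·222 = 630.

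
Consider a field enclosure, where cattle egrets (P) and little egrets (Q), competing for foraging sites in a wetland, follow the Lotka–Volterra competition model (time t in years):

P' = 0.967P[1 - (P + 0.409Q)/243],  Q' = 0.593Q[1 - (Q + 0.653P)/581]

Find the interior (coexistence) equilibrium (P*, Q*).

Setting both brackets to zero gives the nullclines P + 0.409Q = 243 and 0.653P + Q = 581.
Substituting Q = 581 - 0.653P into the first: P(1 - 0.409·0.653) = 243 - 0.409·581.
So P* = 5.37/0.733 = 7.33, and then Q* = 581 - 0.653·7.33 = 576.

P* ≈ 7.33, Q* ≈ 576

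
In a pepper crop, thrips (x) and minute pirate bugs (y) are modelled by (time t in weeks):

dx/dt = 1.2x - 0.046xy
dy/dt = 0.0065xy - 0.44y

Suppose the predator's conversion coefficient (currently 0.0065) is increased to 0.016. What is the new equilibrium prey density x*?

At the interior fixed point, setting dy/dt = 0 with y > 0 fixes x* = (predator death rate)/(xy coefficient) — independent of the other coefficients.
With the change, x* = 0.44/0.016 = 27.5; it falls from 67.7.

x* ≈ 27.5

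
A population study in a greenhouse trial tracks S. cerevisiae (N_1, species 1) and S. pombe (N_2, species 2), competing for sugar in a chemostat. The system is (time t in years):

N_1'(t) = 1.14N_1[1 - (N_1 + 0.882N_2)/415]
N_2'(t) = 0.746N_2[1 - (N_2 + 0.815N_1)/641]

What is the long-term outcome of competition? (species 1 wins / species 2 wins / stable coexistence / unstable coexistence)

species 2 excludes species 1

Compare the nullcline intercepts: K1/α12 = 415/0.882 = 471 < K2 = 641; K2/α21 = 641/0.815 = 787 > K1 = 415.
Since the inequalities point opposite ways, species 2 can invade but species 1 cannot.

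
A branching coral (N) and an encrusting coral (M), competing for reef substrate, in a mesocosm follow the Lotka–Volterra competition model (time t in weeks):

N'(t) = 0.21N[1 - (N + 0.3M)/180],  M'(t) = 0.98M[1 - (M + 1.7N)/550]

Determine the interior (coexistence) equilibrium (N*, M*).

N* ≈ 30.6, M* ≈ 498

Setting both brackets to zero gives the nullclines N + 0.3M = 180 and 1.7N + M = 550.
Substituting M = 550 - 1.7N into the first: N(1 - 0.3·1.7) = 180 - 0.3·550.
So N* = 15/0.49 = 30.6, and then M* = 550 - 1.7·30.6 = 498.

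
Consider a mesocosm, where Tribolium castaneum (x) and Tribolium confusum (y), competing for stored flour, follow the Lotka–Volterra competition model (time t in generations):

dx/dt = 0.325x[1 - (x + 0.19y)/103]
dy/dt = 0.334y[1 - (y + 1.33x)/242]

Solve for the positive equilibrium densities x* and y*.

Setting both brackets to zero gives the nullclines x + 0.19y = 103 and 1.33x + y = 242.
Substituting y = 242 - 1.33x into the first: x(1 - 0.19·1.33) = 103 - 0.19·242.
So x* = 57/0.747 = 76.3, and then y* = 242 - 1.33·76.3 = 141.

x* ≈ 76.3, y* ≈ 141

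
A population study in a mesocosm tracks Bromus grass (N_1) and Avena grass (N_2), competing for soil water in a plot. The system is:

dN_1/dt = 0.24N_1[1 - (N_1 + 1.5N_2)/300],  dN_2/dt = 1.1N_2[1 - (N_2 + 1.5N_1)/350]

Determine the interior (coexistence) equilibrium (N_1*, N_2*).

Setting both brackets to zero gives the nullclines N_1 + 1.5N_2 = 300 and 1.5N_1 + N_2 = 350.
Substituting N_2 = 350 - 1.5N_1 into the first: N_1(1 - 1.5·1.5) = 300 - 1.5·350.
So N_1* = -225/-1.25 = 180, and then N_2* = 350 - 1.5·180 = 80.

N_1* ≈ 180, N_2* ≈ 80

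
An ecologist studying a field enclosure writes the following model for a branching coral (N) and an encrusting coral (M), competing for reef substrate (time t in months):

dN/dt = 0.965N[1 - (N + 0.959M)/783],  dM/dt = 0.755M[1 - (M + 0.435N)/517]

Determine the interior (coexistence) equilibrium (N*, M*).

Setting both brackets to zero gives the nullclines N + 0.959M = 783 and 0.435N + M = 517.
Substituting M = 517 - 0.435N into the first: N(1 - 0.959·0.435) = 783 - 0.959·517.
So N* = 287/0.583 = 493, and then M* = 517 - 0.435·493 = 303.

N* ≈ 493, M* ≈ 303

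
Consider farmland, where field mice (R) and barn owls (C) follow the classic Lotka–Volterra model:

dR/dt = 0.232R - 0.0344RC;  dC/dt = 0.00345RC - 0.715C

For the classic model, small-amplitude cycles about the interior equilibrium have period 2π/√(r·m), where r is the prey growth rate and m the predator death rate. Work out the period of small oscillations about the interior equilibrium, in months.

T ≈ 15.4 months

Here r = 0.232 and m = 0.715, so r·m = 0.166.
ω = √0.166 = 0.407 per month, hence T = 2π/ω ≈ 15.4 months.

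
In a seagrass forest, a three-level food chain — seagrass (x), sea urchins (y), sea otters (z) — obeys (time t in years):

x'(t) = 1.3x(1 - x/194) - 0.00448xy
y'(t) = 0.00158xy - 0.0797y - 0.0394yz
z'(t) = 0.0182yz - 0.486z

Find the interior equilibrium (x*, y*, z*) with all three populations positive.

x* ≈ 176, y* ≈ 26.7, z* ≈ 5.04

From dz/dt = 0: 0.0182y* = 0.486, so y* = 26.7.
From dx/dt = 0: 1.3(1 - x*/194) = 0.00448·26.7, giving x* = 194·(1 - 0.092) = 176.
From dy/dt = 0: 0.00158·176 - 0.0797 = 0.0394z*, so z* = 0.199/0.0394 = 5.04.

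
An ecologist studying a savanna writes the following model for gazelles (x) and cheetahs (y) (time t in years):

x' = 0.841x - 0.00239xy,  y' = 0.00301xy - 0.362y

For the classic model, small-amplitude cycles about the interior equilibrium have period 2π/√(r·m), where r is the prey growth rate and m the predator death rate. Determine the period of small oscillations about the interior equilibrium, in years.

T ≈ 11.4 years

Here r = 0.841 and m = 0.362, so r·m = 0.304.
ω = √0.304 = 0.552 per year, hence T = 2π/ω ≈ 11.4 years.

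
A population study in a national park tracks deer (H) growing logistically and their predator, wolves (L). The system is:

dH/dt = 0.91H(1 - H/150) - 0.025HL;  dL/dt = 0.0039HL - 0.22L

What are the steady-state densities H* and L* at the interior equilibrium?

From dL/dt = 0 with L > 0: 0.0039H* = 0.22, so H* = 56.4.
Substitute into dH/dt = 0: 0.91(1 - 56.4/150) = 0.025L*.
The bracket is 0.624, giving L* = 0.568/0.025 = 22.7.

H* ≈ 56.4, L* ≈ 22.7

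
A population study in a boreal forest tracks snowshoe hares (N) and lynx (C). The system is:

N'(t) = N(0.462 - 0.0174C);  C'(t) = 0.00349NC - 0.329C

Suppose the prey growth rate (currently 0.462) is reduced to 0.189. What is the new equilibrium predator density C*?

C* ≈ 10.9

At the interior fixed point, setting dN/dt = 0 with N > 0 fixes C* = (prey growth rate)/(NC coefficient) — independent of the other coefficients.
With the change, C* = 0.189/0.0174 = 10.9; it falls from 26.6.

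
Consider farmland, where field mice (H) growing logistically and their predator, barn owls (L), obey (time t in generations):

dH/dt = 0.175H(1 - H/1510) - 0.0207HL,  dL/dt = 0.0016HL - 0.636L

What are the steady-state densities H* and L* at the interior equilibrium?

From dL/dt = 0 with L > 0: 0.0016H* = 0.636, so H* = 398.
Substitute into dH/dt = 0: 0.175(1 - 398/1510) = 0.0207L*.
The bracket is 0.737, giving L* = 0.129/0.0207 = 6.23.

H* ≈ 398, L* ≈ 6.23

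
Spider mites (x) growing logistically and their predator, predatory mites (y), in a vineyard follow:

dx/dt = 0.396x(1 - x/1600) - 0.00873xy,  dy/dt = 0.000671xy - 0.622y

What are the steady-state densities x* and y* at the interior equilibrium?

From dy/dt = 0 with y > 0: 0.000671x* = 0.622, so x* = 927.
Substitute into dx/dt = 0: 0.396(1 - 927/1600) = 0.00873y*.
The bracket is 0.421, giving y* = 0.167/0.00873 = 19.1.

x* ≈ 927, y* ≈ 19.1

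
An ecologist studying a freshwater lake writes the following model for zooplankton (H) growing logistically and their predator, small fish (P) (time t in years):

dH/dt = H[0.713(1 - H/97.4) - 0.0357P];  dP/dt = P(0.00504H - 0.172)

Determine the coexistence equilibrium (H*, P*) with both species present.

From dP/dt = 0 with P > 0: 0.00504H* = 0.172, so H* = 34.1.
Substitute into dH/dt = 0: 0.713(1 - 34.1/97.4) = 0.0357P*.
The bracket is 0.65, giving P* = 0.463/0.0357 = 13.

H* ≈ 34.1, P* ≈ 13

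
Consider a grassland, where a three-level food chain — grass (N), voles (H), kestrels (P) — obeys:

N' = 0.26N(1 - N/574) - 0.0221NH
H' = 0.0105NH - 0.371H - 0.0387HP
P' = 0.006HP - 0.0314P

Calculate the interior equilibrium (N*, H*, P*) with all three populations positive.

N* ≈ 319, H* ≈ 5.23, P* ≈ 76.9

From dP/dt = 0: 0.006H* = 0.0314, so H* = 5.23.
From dN/dt = 0: 0.26(1 - N*/574) = 0.0221·5.23, giving N* = 574·(1 - 0.445) = 319.
From dH/dt = 0: 0.0105·319 - 0.371 = 0.0387P*, so P* = 2.97/0.0387 = 76.9.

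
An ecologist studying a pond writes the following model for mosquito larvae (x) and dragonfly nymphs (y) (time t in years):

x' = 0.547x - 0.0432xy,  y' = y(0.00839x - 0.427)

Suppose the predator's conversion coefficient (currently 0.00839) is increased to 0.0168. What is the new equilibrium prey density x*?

x* ≈ 25.4

At the interior fixed point, setting dy/dt = 0 with y > 0 fixes x* = (predator death rate)/(xy coefficient) — independent of the other coefficients.
With the change, x* = 0.427/0.0168 = 25.4; it falls from 50.9.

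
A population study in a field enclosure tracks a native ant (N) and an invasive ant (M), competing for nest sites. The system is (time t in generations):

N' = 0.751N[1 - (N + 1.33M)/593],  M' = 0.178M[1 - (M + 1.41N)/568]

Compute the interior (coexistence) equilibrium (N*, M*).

N* ≈ 186, M* ≈ 306

Setting both brackets to zero gives the nullclines N + 1.33M = 593 and 1.41N + M = 568.
Substituting M = 568 - 1.41N into the first: N(1 - 1.33·1.41) = 593 - 1.33·568.
So N* = -162/-0.875 = 186, and then M* = 568 - 1.41·186 = 306.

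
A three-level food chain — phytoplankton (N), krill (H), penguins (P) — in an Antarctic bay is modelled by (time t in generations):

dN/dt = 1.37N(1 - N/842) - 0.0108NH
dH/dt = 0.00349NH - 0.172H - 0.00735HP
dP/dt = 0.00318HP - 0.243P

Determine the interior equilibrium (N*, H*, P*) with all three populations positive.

From dP/dt = 0: 0.00318H* = 0.243, so H* = 76.4.
From dN/dt = 0: 1.37(1 - N*/842) = 0.0108·76.4, giving N* = 842·(1 - 0.602) = 335.
From dH/dt = 0: 0.00349·335 - 0.172 = 0.00735P*, so P* = 0.996/0.00735 = 136.

N* ≈ 335, H* ≈ 76.4, P* ≈ 136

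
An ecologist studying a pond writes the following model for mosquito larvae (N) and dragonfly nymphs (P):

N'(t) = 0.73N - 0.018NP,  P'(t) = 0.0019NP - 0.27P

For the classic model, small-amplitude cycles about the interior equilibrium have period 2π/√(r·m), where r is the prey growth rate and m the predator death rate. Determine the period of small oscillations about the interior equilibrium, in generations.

T ≈ 14.2 generations

Here r = 0.73 and m = 0.27, so r·m = 0.197.
ω = √0.197 = 0.444 per generation, hence T = 2π/ω ≈ 14.2 generations.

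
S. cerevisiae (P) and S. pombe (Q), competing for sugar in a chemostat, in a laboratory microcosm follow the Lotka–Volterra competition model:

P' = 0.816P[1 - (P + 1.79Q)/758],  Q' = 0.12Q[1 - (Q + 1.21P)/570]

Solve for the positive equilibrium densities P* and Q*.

Setting both brackets to zero gives the nullclines P + 1.79Q = 758 and 1.21P + Q = 570.
Substituting Q = 570 - 1.21P into the first: P(1 - 1.79·1.21) = 758 - 1.79·570.
So P* = -262/-1.17 = 225, and then Q* = 570 - 1.21·225 = 298.

P* ≈ 225, Q* ≈ 298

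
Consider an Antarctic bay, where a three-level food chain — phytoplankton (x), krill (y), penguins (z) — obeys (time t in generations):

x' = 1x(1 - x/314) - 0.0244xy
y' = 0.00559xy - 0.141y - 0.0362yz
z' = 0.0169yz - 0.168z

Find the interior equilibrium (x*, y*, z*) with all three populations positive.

From dz/dt = 0: 0.0169y* = 0.168, so y* = 9.94.
From dx/dt = 0: 1(1 - x*/314) = 0.0244·9.94, giving x* = 314·(1 - 0.243) = 238.
From dy/dt = 0: 0.00559·238 - 0.141 = 0.0362z*, so z* = 1.19/0.0362 = 32.8.

x* ≈ 238, y* ≈ 9.94, z* ≈ 32.8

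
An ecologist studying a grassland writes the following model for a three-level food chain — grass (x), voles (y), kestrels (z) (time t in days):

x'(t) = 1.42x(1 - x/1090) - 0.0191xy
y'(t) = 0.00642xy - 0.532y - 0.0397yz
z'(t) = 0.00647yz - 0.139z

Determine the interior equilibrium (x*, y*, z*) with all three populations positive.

x* ≈ 775, y* ≈ 21.5, z* ≈ 112

From dz/dt = 0: 0.00647y* = 0.139, so y* = 21.5.
From dx/dt = 0: 1.42(1 - x*/1090) = 0.0191·21.5, giving x* = 1090·(1 - 0.289) = 775.
From dy/dt = 0: 0.00642·775 - 0.532 = 0.0397z*, so z* = 4.44/0.0397 = 112.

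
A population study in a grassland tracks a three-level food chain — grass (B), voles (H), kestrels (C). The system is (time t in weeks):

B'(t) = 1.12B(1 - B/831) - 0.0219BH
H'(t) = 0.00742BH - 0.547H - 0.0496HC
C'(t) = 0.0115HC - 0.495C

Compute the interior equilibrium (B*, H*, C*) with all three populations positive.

From dC/dt = 0: 0.0115H* = 0.495, so H* = 43.
From dB/dt = 0: 1.12(1 - B*/831) = 0.0219·43, giving B* = 831·(1 - 0.842) = 132.
From dH/dt = 0: 0.00742·132 - 0.547 = 0.0496C*, so C* = 0.429/0.0496 = 8.66.

B* ≈ 132, H* ≈ 43, C* ≈ 8.66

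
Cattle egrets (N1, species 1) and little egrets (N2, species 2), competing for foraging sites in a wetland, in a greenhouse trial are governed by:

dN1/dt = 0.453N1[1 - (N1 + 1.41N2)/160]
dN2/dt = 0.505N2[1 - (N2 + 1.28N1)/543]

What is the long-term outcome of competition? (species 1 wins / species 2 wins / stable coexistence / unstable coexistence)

species 2 excludes species 1

Compare the nullcline intercepts: K1/α12 = 160/1.41 = 113 < K2 = 543; K2/α21 = 543/1.28 = 424 > K1 = 160.
Since the inequalities point opposite ways, species 2 can invade but species 1 cannot.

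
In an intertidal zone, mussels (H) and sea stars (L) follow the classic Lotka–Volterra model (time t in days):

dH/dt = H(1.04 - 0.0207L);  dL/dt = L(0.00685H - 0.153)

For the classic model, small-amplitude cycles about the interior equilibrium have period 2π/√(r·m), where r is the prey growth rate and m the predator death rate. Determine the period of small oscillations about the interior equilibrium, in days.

T ≈ 15.8 days

Here r = 1.04 and m = 0.153, so r·m = 0.159.
ω = √0.159 = 0.399 per day, hence T = 2π/ω ≈ 15.8 days.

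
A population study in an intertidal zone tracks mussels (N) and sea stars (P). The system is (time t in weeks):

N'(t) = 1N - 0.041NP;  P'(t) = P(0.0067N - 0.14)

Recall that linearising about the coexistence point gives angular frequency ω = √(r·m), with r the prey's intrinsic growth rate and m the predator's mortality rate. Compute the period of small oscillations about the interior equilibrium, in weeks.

Here r = 1 and m = 0.14, so r·m = 0.14.
ω = √0.14 = 0.374 per week, hence T = 2π/ω ≈ 16.8 weeks.

T ≈ 16.8 weeks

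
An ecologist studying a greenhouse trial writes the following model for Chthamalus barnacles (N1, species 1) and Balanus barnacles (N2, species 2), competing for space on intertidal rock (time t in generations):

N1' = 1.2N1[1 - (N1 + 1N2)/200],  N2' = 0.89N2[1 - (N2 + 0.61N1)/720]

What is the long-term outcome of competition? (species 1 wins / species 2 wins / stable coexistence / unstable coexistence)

species 2 excludes species 1

Compare the nullcline intercepts: K1/α12 = 200/1 = 200 < K2 = 720; K2/α21 = 720/0.61 = 1180 > K1 = 200.
Since the inequalities point opposite ways, species 2 can invade but species 1 cannot.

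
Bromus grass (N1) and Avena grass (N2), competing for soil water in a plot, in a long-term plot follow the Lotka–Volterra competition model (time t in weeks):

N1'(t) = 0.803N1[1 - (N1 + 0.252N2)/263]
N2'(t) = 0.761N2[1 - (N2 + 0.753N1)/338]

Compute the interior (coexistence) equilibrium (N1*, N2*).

N1* ≈ 219, N2* ≈ 173

Setting both brackets to zero gives the nullclines N1 + 0.252N2 = 263 and 0.753N1 + N2 = 338.
Substituting N2 = 338 - 0.753N1 into the first: N1(1 - 0.252·0.753) = 263 - 0.252·338.
So N1* = 178/0.81 = 219, and then N2* = 338 - 0.753·219 = 173.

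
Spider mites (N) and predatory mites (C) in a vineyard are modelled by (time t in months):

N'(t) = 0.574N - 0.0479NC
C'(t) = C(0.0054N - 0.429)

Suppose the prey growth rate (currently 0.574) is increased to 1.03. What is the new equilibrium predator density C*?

At the interior fixed point, setting dN/dt = 0 with N > 0 fixes C* = (prey growth rate)/(NC coefficient) — independent of the other coefficients.
With the change, C* = 1.03/0.0479 = 21.5; it rises from 12.

C* ≈ 21.5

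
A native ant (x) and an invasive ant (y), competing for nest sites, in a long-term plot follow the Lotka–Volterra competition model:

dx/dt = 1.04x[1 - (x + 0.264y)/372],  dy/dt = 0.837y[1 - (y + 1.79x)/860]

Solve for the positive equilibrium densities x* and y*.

x* ≈ 275, y* ≈ 368

Setting both brackets to zero gives the nullclines x + 0.264y = 372 and 1.79x + y = 860.
Substituting y = 860 - 1.79x into the first: x(1 - 0.264·1.79) = 372 - 0.264·860.
So x* = 145/0.527 = 275, and then y* = 860 - 1.79·275 = 368.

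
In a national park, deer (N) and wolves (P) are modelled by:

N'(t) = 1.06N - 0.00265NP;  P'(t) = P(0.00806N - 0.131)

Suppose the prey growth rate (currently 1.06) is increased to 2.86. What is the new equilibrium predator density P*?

At the interior fixed point, setting dN/dt = 0 with N > 0 fixes P* = (prey growth rate)/(NP coefficient) — independent of the other coefficients.
With the change, P* = 2.86/0.00265 = 1080; it rises from 400.

P* ≈ 1080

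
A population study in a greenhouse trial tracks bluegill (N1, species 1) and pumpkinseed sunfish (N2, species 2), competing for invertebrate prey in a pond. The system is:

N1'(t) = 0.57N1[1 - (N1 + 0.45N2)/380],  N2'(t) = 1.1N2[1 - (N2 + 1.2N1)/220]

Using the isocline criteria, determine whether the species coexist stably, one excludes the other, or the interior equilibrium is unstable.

Compare the nullcline intercepts: K1/α12 = 380/0.45 = 844 > K2 = 220; K2/α21 = 220/1.2 = 183 < K1 = 380.
Since the inequalities point opposite ways, species 1 can invade but species 2 cannot.

species 1 excludes species 2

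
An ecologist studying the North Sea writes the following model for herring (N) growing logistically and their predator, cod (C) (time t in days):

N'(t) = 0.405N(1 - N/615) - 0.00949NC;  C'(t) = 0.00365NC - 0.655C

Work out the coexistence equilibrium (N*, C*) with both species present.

From dC/dt = 0 with C > 0: 0.00365N* = 0.655, so N* = 179.
Substitute into dN/dt = 0: 0.405(1 - 179/615) = 0.00949C*.
The bracket is 0.708, giving C* = 0.287/0.00949 = 30.2.

N* ≈ 179, C* ≈ 30.2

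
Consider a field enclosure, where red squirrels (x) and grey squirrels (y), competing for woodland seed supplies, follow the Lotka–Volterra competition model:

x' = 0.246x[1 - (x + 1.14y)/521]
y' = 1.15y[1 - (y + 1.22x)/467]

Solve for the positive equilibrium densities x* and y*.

Setting both brackets to zero gives the nullclines x + 1.14y = 521 and 1.22x + y = 467.
Substituting y = 467 - 1.22x into the first: x(1 - 1.14·1.22) = 521 - 1.14·467.
So x* = -11.4/-0.391 = 29.1, and then y* = 467 - 1.22·29.1 = 431.

x* ≈ 29.1, y* ≈ 431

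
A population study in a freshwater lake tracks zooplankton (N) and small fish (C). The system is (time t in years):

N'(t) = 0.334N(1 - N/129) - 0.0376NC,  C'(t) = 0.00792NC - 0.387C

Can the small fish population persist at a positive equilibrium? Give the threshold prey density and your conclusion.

The predator equation gives dC/dt > 0 only when N > 0.387/0.00792 = 48.9.
Without the predator, N → K = 129. Since 129 > 48.9, the predator can invade and persist.

Threshold N = 48.9; K > 48.9, so yes, the predator persists.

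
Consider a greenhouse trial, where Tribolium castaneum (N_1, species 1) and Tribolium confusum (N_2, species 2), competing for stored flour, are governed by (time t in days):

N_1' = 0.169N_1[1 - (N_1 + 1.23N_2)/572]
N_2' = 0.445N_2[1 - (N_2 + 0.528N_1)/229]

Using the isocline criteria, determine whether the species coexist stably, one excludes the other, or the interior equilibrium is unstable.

species 1 excludes species 2

Compare the nullcline intercepts: K1/α12 = 572/1.23 = 465 > K2 = 229; K2/α21 = 229/0.528 = 434 < K1 = 572.
Since the inequalities point opposite ways, species 1 can invade but species 2 cannot.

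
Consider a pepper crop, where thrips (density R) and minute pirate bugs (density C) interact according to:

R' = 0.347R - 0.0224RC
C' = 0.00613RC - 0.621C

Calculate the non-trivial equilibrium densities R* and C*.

R* ≈ 101, C* ≈ 15.5

Set dC/dt = 0 with C > 0: 0.00613R - 0.621 = 0, so R* = 0.621/0.00613 = 101.
Set dR/dt = 0 with R > 0: 0.347 - 0.0224C = 0, so C* = 0.347/0.0224 = 15.5.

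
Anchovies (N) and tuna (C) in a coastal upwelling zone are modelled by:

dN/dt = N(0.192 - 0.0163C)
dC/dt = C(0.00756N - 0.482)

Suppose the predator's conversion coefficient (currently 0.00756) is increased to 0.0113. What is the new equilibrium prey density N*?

At the interior fixed point, setting dC/dt = 0 with C > 0 fixes N* = (predator death rate)/(NC coefficient) — independent of the other coefficients.
With the change, N* = 0.482/0.0113 = 42.7; it falls from 63.8.

N* ≈ 42.7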